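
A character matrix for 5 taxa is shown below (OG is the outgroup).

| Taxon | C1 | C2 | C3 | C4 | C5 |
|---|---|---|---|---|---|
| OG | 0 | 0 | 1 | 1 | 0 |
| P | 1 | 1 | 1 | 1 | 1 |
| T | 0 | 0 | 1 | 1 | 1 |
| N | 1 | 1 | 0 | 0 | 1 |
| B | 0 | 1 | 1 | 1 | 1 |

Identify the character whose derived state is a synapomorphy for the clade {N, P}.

C1

Character polarity is set by the outgroup: the derived state is whichever differs from the outgroup's state, so for C3, C4 the derived state is '0', and for the remaining characters it is '1'.
Only N and P show the derived state '1' for C1, supporting them as a clade.
C2: derived state '1' in B, N, and P only — synapomorphy for {B, N, P}.
C3: derived state '0' in N only — an autapomorphy, so it tells us nothing about relationships among taxa.
C4 (derived state '0') is unique to N (autapomorphy; uninformative for grouping).
All ingroup taxa share the derived state '1' for C5; it defines the ingroup but does not resolve relationships within it.
Most parsimonious ingroup topology: (((P,N),B),T).
The clade {N, P} is supported by C1: its derived state '1' occurs in exactly those taxa and in no other taxon (including the outgroup).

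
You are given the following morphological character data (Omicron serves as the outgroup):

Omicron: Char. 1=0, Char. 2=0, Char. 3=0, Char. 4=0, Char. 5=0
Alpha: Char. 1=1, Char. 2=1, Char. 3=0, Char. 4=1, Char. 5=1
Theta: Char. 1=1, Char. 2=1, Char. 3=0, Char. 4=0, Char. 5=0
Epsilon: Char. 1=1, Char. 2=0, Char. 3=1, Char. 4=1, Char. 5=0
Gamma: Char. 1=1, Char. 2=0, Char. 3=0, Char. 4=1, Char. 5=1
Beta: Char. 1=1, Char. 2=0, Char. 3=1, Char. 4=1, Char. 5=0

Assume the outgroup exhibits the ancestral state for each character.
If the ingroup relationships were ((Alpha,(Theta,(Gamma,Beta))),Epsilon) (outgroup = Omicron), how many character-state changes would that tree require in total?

9

Map each character onto ((Alpha,(Theta,(Gamma,Beta))),Epsilon) (rooted by Omicron) and count the minimum state changes it requires (Fitch parsimony):
Char. 1: 1; Char. 2: 2; Char. 3: 2; Char. 4: 2; Char. 5: 2.
Total tree length = 9.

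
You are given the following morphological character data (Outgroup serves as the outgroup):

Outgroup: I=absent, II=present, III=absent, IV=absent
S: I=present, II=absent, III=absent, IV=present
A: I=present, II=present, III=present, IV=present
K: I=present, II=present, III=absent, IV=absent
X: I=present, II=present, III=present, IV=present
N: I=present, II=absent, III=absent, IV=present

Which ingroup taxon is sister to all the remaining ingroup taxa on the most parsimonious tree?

K

Character polarity is set by the outgroup: the derived state is whichever differs from the outgroup's state, so for II the derived state is 'absent', and for the remaining characters it is 'present'.
All ingroup taxa share the derived state 'present' for I; it defines the ingroup but does not resolve relationships within it.
II: derived state 'absent' in N and S only — synapomorphy for {N, S}.
III (derived state 'present') is shared by A and X — a synapomorphy uniting that clade.
Only A, N, S, and X show the derived state 'present' for IV, supporting them as a clade.
Most parsimonious ingroup topology: (((S,N),(X,A)),K).
K is sister to the clade containing all other ingroup taxa, so it is the earliest-diverging (most basal) ingroup lineage.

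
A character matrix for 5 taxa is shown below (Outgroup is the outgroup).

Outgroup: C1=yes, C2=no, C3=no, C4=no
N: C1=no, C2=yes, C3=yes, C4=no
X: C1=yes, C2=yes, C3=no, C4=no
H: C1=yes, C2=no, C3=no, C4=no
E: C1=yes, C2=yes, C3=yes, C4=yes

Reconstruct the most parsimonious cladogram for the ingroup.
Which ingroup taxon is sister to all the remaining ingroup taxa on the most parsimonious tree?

H

Character polarity is set by the outgroup: the derived state is whichever differs from the outgroup's state, so for C1 the derived state is 'no', and for the remaining characters it is 'yes'.
C1 (derived state 'no') is unique to N (autapomorphy; uninformative for grouping).
Only E, N, and X show the derived state 'yes' for C2, supporting them as a clade.
Only E and N show the derived state 'yes' for C3, supporting them as a clade.
C4: derived state 'yes' in E only — an autapomorphy, so it tells us nothing about relationships among taxa.
Most parsimonious ingroup topology: (((N,E),X),H).
H is sister to the clade containing all other ingroup taxa, so it is the earliest-diverging (most basal) ingroup lineage.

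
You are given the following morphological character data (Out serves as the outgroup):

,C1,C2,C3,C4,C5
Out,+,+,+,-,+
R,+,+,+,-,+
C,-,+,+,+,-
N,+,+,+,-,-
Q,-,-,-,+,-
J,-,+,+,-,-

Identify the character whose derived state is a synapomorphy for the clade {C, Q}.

C4

Character polarity is set by the outgroup: the derived state is whichever differs from the outgroup's state, so for C1, C2, C3, C5 the derived state is '-', and for the remaining characters it is '+'.
Only C, J, and Q show the derived state '-' for C1, supporting them as a clade.
C2 (derived state '-') is unique to Q (autapomorphy; uninformative for grouping).
C3 (derived state '-') is unique to Q (autapomorphy; uninformative for grouping).
C4 (derived state '+') is shared by C and Q — a synapomorphy uniting that clade.
C5: derived state '-' in C, J, N, and Q only — synapomorphy for {C, J, N, Q}.
Most parsimonious ingroup topology: (R,(((C,Q),J),N)).
The clade {C, Q} is supported by C4: its derived state '+' occurs in exactly those taxa and in no other taxon (including the outgroup).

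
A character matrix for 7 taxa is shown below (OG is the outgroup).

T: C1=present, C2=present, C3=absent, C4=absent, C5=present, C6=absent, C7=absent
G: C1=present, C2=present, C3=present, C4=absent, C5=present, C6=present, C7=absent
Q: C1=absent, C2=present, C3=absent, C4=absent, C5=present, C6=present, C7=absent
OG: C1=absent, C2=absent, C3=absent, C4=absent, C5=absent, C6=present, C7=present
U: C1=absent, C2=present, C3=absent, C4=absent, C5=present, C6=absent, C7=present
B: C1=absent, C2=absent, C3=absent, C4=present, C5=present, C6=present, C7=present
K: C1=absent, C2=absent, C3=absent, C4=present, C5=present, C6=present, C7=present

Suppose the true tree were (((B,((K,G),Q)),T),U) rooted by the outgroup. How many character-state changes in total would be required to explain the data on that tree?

Map each character onto (((B,((K,G),Q)),T),U) (rooted by OG) and count the minimum state changes it requires (Fitch parsimony):
C1: 2; C2: 3; C3: 1; C4: 2; C5: 1; C6: 2; C7: 3.
Total tree length = 14.

14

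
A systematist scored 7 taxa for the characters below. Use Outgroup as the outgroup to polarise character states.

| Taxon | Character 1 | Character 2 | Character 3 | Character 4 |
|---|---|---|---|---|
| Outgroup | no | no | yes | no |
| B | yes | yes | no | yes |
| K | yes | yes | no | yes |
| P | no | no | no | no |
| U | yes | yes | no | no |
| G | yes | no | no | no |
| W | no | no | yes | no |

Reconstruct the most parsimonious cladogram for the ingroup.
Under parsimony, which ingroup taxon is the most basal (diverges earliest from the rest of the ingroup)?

W

Character polarity is set by the outgroup: the derived state is whichever differs from the outgroup's state, so for Character 3 the derived state is 'no', and for the remaining characters it is 'yes'.
Character 1: derived state 'yes' in B, G, K, and U only — synapomorphy for {B, G, K, U}.
Character 2 (derived state 'yes') is shared by B, K, and U — a synapomorphy uniting that clade.
Only B, G, K, P, and U show the derived state 'no' for Character 3, supporting them as a clade.
Character 4: derived state 'yes' in B and K only — synapomorphy for {B, K}.
Most parsimonious ingroup topology: (((((B,K),U),G),P),W).
W is sister to the clade containing all other ingroup taxa, so it is the earliest-diverging (most basal) ingroup lineage.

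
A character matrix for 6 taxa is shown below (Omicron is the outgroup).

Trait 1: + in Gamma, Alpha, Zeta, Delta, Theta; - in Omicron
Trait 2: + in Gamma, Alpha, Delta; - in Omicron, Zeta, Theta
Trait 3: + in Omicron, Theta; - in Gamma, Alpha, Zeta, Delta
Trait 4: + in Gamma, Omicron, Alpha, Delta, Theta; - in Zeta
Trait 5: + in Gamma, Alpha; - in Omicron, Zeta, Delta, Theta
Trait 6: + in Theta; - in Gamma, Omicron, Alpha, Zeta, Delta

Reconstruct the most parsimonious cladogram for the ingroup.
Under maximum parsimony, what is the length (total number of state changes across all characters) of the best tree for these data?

Character polarity is set by the outgroup: the derived state is whichever differs from the outgroup's state, so for Trait 3, Trait 4 the derived state is '-', and for the remaining characters it is '+'.
Trait 1 (derived state '+') is shared by all ingroup taxa — unites the whole ingroup.
Only Alpha, Delta, and Gamma show the derived state '+' for Trait 2, supporting them as a clade.
Trait 3 (derived state '-') is shared by Alpha, Delta, Gamma, and Zeta — a synapomorphy uniting that clade.
Trait 4: derived state '-' in Zeta only — an autapomorphy, so it tells us nothing about relationships among taxa.
Only Alpha and Gamma show the derived state '+' for Trait 5, supporting them as a clade.
Trait 6: derived state '+' in Theta only — an autapomorphy, so it tells us nothing about relationships among taxa.
Most parsimonious ingroup topology: ((((Alpha,Gamma),Delta),Zeta),Theta).
Changes per character on this tree: Trait 1: 1; Trait 2: 1; Trait 3: 1; Trait 4: 1; Trait 5: 1; Trait 6: 1.
Total = 6.

6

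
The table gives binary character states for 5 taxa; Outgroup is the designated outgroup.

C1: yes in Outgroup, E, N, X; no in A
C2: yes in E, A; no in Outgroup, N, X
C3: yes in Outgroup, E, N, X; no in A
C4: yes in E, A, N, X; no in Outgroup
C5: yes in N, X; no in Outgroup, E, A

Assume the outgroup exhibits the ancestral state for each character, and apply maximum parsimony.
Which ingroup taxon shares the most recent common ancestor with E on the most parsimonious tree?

Character polarity is set by the outgroup: the derived state is whichever differs from the outgroup's state, so for C1, C3 the derived state is 'no', and for the remaining characters it is 'yes'.
C1 (derived state 'no') is unique to A (autapomorphy; uninformative for grouping).
C2: derived state 'yes' in A and E only — synapomorphy for {A, E}.
C3: derived state 'no' in A only — an autapomorphy, so it tells us nothing about relationships among taxa.
All ingroup taxa share the derived state 'yes' for C4; it defines the ingroup but does not resolve relationships within it.
Only N and X show the derived state 'yes' for C5, supporting them as a clade.
Most parsimonious ingroup topology: ((E,A),(N,X)).
E and A form a cherry on this tree, so they are sister taxa.

A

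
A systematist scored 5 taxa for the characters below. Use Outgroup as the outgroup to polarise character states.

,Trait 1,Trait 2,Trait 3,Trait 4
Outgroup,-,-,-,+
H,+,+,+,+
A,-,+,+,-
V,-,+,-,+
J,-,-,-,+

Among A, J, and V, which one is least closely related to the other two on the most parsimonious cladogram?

J

Character polarity is set by the outgroup: the derived state is whichever differs from the outgroup's state, so for Trait 4 the derived state is '-', and for the remaining characters it is '+'.
Trait 1 (derived state '+') is unique to H (autapomorphy; uninformative for grouping).
Trait 2 (derived state '+') is shared by A, H, and V — a synapomorphy uniting that clade.
Only A and H show the derived state '+' for Trait 3, supporting them as a clade.
Trait 4: derived state '-' in A only — an autapomorphy, so it tells us nothing about relationships among taxa.
Most parsimonious ingroup topology: (((H,A),V),J).
A and V share a more recent common ancestor with each other than either does with J, so J is the least closely related of the three.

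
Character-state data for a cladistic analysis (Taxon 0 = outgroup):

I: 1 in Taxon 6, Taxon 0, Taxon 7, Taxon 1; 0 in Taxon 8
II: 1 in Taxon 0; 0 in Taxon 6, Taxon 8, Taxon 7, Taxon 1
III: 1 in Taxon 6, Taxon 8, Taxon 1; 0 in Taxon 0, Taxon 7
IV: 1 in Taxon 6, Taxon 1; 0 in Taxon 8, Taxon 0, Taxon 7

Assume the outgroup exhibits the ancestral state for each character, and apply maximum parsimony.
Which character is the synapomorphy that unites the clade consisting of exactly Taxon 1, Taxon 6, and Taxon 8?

III

Character polarity is set by the outgroup: the derived state is whichever differs from the outgroup's state, so for I, II the derived state is '0', and for the remaining characters it is '1'.
I (derived state '0') is unique to Taxon 8 (autapomorphy; uninformative for grouping).
II (derived state '0') is shared by all ingroup taxa — unites the whole ingroup.
III (derived state '1') is shared by Taxon 1, Taxon 6, and Taxon 8 — a synapomorphy uniting that clade.
IV: derived state '1' in Taxon 1 and Taxon 6 only — synapomorphy for {Taxon 1, Taxon 6}.
Most parsimonious ingroup topology: ((Taxon 8,(Taxon 6,Taxon 1)),Taxon 7).
The clade {Taxon 1, Taxon 6, Taxon 8} is supported by III: its derived state '1' occurs in exactly those taxa and in no other taxon (including the outgroup).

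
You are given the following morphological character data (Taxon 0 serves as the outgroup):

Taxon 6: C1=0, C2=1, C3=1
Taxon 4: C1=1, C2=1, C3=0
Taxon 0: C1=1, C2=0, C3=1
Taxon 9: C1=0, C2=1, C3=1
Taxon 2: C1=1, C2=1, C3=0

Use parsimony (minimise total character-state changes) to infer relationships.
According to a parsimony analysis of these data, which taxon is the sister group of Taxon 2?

Character polarity is set by the outgroup: the derived state is whichever differs from the outgroup's state, so for C1, C3 the derived state is '0', and for the remaining characters it is '1'.
Only Taxon 6 and Taxon 9 show the derived state '0' for C1, supporting them as a clade.
C2 (derived state '1') is shared by all ingroup taxa — unites the whole ingroup.
Only Taxon 2 and Taxon 4 show the derived state '0' for C3, supporting them as a clade.
Most parsimonious ingroup topology: ((Taxon 6,Taxon 9),(Taxon 4,Taxon 2)).
Taxon 2 and Taxon 4 form a cherry on this tree, so they are sister taxa.

Taxon 4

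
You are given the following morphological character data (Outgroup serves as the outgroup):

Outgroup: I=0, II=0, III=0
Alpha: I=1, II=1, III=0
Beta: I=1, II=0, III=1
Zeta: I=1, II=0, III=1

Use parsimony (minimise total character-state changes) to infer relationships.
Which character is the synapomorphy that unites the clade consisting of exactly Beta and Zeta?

The outgroup has state '0' for every character, so '1' is the derived state throughout.
I (derived state '1') is shared by all ingroup taxa — unites the whole ingroup.
II (derived state '1') is unique to Alpha (autapomorphy; uninformative for grouping).
III (derived state '1') is shared by Beta and Zeta — a synapomorphy uniting that clade.
Most parsimonious ingroup topology: (Alpha,(Beta,Zeta)).
The clade {Beta, Zeta} is supported by III: its derived state '1' occurs in exactly those taxa and in no other taxon (including the outgroup).

III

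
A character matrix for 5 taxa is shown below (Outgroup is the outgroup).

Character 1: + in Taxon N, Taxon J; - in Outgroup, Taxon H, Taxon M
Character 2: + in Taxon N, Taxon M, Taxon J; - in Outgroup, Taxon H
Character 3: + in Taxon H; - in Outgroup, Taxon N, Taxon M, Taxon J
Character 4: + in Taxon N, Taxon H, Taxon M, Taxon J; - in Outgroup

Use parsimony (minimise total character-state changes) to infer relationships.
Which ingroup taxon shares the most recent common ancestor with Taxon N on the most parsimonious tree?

The outgroup has state '-' for every character, so '+' is the derived state throughout.
Character 1: derived state '+' in Taxon J and Taxon N only — synapomorphy for {Taxon J, Taxon N}.
Only Taxon J, Taxon M, and Taxon N show the derived state '+' for Character 2, supporting them as a clade.
Character 3 (derived state '+') is unique to Taxon H (autapomorphy; uninformative for grouping).
Character 4 (derived state '+') is shared by all ingroup taxa — unites the whole ingroup.
Most parsimonious ingroup topology: (((Taxon N,Taxon J),Taxon M),Taxon H).
Taxon N and Taxon J form a cherry on this tree, so they are sister taxa.

Taxon J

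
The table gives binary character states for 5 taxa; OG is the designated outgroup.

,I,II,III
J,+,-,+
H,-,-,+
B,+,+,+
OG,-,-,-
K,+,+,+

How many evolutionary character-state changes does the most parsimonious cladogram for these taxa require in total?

3

The outgroup has state '-' for every character, so '+' is the derived state throughout.
I: derived state '+' in B, J, and K only — synapomorphy for {B, J, K}.
II (derived state '+') is shared by B and K — a synapomorphy uniting that clade.
All ingroup taxa share the derived state '+' for III; it defines the ingroup but does not resolve relationships within it.
Most parsimonious ingroup topology: (((K,B),J),H).
Changes per character on this tree: I: 1; II: 1; III: 1.
Total = 3.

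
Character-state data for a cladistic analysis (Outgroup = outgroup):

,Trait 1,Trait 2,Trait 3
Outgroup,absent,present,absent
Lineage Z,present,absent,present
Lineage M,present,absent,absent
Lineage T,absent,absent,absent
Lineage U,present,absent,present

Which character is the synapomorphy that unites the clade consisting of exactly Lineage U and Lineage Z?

Character polarity is set by the outgroup: the derived state is whichever differs from the outgroup's state, so for Trait 2 the derived state is 'absent', and for the remaining characters it is 'present'.
Trait 1 (derived state 'present') is shared by Lineage M, Lineage U, and Lineage Z — a synapomorphy uniting that clade.
Trait 2 (derived state 'absent') is shared by all ingroup taxa — unites the whole ingroup.
Trait 3: derived state 'present' in Lineage U and Lineage Z only — synapomorphy for {Lineage U, Lineage Z}.
Most parsimonious ingroup topology: (((Lineage Z,Lineage U),Lineage M),Lineage T).
The clade {Lineage U, Lineage Z} is supported by Trait 3: its derived state 'present' occurs in exactly those taxa and in no other taxon (including the outgroup).

Trait 3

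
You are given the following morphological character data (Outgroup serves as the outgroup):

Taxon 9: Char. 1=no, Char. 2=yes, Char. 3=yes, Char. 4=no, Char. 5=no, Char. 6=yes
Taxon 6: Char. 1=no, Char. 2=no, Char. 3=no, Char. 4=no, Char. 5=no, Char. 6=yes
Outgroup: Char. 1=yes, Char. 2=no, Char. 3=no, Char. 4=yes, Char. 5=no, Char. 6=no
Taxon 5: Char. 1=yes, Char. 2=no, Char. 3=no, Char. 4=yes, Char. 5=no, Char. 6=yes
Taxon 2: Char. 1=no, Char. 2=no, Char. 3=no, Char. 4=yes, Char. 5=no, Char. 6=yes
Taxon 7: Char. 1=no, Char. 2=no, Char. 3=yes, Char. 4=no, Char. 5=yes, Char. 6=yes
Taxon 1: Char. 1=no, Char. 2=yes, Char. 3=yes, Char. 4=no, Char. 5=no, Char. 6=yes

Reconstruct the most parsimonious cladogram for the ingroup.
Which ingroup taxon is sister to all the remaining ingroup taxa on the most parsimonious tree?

Taxon 5

Character polarity is set by the outgroup: the derived state is whichever differs from the outgroup's state, so for Char. 1, Char. 4 the derived state is 'no', and for the remaining characters it is 'yes'.
Only Taxon 1, Taxon 2, Taxon 6, Taxon 7, and Taxon 9 show the derived state 'no' for Char. 1, supporting them as a clade.
Char. 2: derived state 'yes' in Taxon 1 and Taxon 9 only — synapomorphy for {Taxon 1, Taxon 9}.
Only Taxon 1, Taxon 7, and Taxon 9 show the derived state 'yes' for Char. 3, supporting them as a clade.
Char. 4 (derived state 'no') is shared by Taxon 1, Taxon 6, Taxon 7, and Taxon 9 — a synapomorphy uniting that clade.
Char. 5: derived state 'yes' in Taxon 7 only — an autapomorphy, so it tells us nothing about relationships among taxa.
All ingroup taxa share the derived state 'yes' for Char. 6; it defines the ingroup but does not resolve relationships within it.
Most parsimonious ingroup topology: ((((Taxon 7,(Taxon 9,Taxon 1)),Taxon 6),Taxon 2),Taxon 5).
Taxon 5 is sister to the clade containing all other ingroup taxa, so it is the earliest-diverging (most basal) ingroup lineage.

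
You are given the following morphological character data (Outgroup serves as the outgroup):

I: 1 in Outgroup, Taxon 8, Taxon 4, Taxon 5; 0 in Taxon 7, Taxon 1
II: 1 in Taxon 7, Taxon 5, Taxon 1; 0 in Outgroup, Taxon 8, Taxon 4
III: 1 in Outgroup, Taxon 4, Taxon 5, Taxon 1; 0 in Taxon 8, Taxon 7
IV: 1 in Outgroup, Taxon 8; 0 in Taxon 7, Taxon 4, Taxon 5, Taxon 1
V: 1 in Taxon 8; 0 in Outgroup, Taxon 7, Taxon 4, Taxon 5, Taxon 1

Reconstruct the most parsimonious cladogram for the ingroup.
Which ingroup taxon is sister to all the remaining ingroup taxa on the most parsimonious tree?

Character polarity is set by the outgroup: the derived state is whichever differs from the outgroup's state, so for I, III, IV the derived state is '0', and for the remaining characters it is '1'.
I: derived state '0' in Taxon 1 and Taxon 7 only — synapomorphy for {Taxon 1, Taxon 7}.
II: derived state '1' in Taxon 1, Taxon 5, and Taxon 7 only — synapomorphy for {Taxon 1, Taxon 5, Taxon 7}.
III groups Taxon 7 and Taxon 8, which is incompatible with the clades supported by the remaining characters; treating it as convergent (homoplasy) costs fewer steps than any alternative tree.
IV: derived state '0' in Taxon 1, Taxon 4, Taxon 5, and Taxon 7 only — synapomorphy for {Taxon 1, Taxon 4, Taxon 5, Taxon 7}.
V: derived state '1' in Taxon 8 only — an autapomorphy, so it tells us nothing about relationships among taxa.
Most parsimonious ingroup topology: (Taxon 8,(((Taxon 7,Taxon 1),Taxon 5),Taxon 4)).
Taxon 8 is sister to the clade containing all other ingroup taxa, so it is the earliest-diverging (most basal) ingroup lineage.

Taxon 8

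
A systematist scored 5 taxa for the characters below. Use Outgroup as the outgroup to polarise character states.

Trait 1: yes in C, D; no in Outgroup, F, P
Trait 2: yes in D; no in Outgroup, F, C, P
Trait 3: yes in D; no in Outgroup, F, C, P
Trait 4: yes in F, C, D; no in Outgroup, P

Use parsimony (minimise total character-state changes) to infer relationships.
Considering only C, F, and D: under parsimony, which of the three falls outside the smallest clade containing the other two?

F

The outgroup has state 'no' for every character, so 'yes' is the derived state throughout.
Trait 1 (derived state 'yes') is shared by C and D — a synapomorphy uniting that clade.
Trait 2 (derived state 'yes') is unique to D (autapomorphy; uninformative for grouping).
Trait 3 (derived state 'yes') is unique to D (autapomorphy; uninformative for grouping).
Trait 4: derived state 'yes' in C, D, and F only — synapomorphy for {C, D, F}.
Most parsimonious ingroup topology: ((F,(C,D)),P).
C and D share a more recent common ancestor with each other than either does with F, so F is the least closely related of the three.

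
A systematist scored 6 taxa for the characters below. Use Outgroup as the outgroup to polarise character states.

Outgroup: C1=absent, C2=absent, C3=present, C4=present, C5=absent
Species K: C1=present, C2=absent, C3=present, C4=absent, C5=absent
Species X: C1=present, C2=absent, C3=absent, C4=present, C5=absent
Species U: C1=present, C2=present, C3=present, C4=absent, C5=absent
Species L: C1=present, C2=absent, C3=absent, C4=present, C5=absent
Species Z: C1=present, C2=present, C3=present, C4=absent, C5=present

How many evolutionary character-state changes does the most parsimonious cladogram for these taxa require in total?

5

Character polarity is set by the outgroup: the derived state is whichever differs from the outgroup's state, so for C3, C4 the derived state is 'absent', and for the remaining characters it is 'present'.
All ingroup taxa share the derived state 'present' for C1; it defines the ingroup but does not resolve relationships within it.
Only Species U and Species Z show the derived state 'present' for C2, supporting them as a clade.
C3 (derived state 'absent') is shared by Species L and Species X — a synapomorphy uniting that clade.
Only Species K, Species U, and Species Z show the derived state 'absent' for C4, supporting them as a clade.
C5: derived state 'present' in Species Z only — an autapomorphy, so it tells us nothing about relationships among taxa.
Most parsimonious ingroup topology: ((Species K,(Species U,Species Z)),(Species X,Species L)).
Changes per character on this tree: C1: 1; C2: 1; C3: 1; C4: 1; C5: 1.
Total = 5.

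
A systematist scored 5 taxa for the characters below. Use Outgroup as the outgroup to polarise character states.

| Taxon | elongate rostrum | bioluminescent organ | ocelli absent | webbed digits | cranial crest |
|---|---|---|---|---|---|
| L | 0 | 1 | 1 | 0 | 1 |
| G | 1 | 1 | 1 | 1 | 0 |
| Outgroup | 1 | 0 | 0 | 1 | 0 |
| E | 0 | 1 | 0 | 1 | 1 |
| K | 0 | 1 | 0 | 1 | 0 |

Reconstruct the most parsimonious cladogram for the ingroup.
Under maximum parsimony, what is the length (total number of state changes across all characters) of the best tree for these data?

Character polarity is set by the outgroup: the derived state is whichever differs from the outgroup's state, so for elongate rostrum, webbed digits the derived state is '0', and for the remaining characters it is '1'.
elongate rostrum: derived state '0' in E, K, and L only — synapomorphy for {E, K, L}.
All ingroup taxa share the derived state '1' for bioluminescent organ; it defines the ingroup but does not resolve relationships within it.
ocelli absent groups G and L, which is incompatible with the clades supported by the remaining characters; treating it as convergent (homoplasy) costs fewer steps than any alternative tree.
webbed digits: derived state '0' in L only — an autapomorphy, so it tells us nothing about relationships among taxa.
Only E and L show the derived state '1' for cranial crest, supporting them as a clade.
Most parsimonious ingroup topology: (((E,L),K),G).
Changes per character on this tree: elongate rostrum: 1; bioluminescent organ: 1; ocelli absent: 2; webbed digits: 1; cranial crest: 1.
Total = 6.

6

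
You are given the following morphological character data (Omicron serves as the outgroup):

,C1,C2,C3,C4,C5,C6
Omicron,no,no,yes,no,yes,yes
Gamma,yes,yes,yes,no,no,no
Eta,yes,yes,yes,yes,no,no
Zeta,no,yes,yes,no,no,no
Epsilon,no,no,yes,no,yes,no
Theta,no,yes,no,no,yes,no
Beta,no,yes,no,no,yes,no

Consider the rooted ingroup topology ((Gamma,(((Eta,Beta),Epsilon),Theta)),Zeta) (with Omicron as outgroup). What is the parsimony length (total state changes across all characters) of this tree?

11

Map each character onto ((Gamma,(((Eta,Beta),Epsilon),Theta)),Zeta) (rooted by Omicron) and count the minimum state changes it requires (Fitch parsimony):
C1: 2; C2: 2; C3: 2; C4: 1; C5: 3; C6: 1.
Total tree length = 11.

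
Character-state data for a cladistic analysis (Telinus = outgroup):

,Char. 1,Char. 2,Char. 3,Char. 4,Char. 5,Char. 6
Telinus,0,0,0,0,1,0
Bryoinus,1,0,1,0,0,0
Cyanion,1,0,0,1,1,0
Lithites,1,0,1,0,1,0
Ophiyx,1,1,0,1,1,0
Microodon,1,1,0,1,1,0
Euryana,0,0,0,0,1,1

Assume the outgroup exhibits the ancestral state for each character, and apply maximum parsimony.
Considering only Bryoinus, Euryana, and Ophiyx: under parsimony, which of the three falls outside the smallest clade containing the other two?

Character polarity is set by the outgroup: the derived state is whichever differs from the outgroup's state, so for Char. 5 the derived state is '0', and for the remaining characters it is '1'.
Char. 1: derived state '1' in Bryoinus, Cyanion, Lithites, Microodon, and Ophiyx only — synapomorphy for {Bryoinus, Cyanion, Lithites, Microodon, Ophiyx}.
Only Microodon and Ophiyx show the derived state '1' for Char. 2, supporting them as a clade.
Char. 3: derived state '1' in Bryoinus and Lithites only — synapomorphy for {Bryoinus, Lithites}.
Char. 4: derived state '1' in Cyanion, Microodon, and Ophiyx only — synapomorphy for {Cyanion, Microodon, Ophiyx}.
Char. 5 (derived state '0') is unique to Bryoinus (autapomorphy; uninformative for grouping).
Char. 6: derived state '1' in Euryana only — an autapomorphy, so it tells us nothing about relationships among taxa.
Most parsimonious ingroup topology: (((Bryoinus,Lithites),(Cyanion,(Ophiyx,Microodon))),Euryana).
Ophiyx and Bryoinus share a more recent common ancestor with each other than either does with Euryana, so Euryana is the least closely related of the three.

Euryana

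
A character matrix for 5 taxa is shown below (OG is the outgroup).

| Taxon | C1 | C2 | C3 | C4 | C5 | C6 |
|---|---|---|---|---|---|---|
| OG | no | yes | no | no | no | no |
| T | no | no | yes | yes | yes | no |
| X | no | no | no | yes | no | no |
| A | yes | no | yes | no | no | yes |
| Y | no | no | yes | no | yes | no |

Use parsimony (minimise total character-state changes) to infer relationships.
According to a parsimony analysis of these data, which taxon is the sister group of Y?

Character polarity is set by the outgroup: the derived state is whichever differs from the outgroup's state, so for C2 the derived state is 'no', and for the remaining characters it is 'yes'.
C1 (derived state 'yes') is unique to A (autapomorphy; uninformative for grouping).
All ingroup taxa share the derived state 'no' for C2; it defines the ingroup but does not resolve relationships within it.
Only A, T, and Y show the derived state 'yes' for C3, supporting them as a clade.
C4 (state 'yes') occurs in T and X but conflicts with the nesting implied by the other characters — most parsimoniously interpreted as homoplasy.
C5: derived state 'yes' in T and Y only — synapomorphy for {T, Y}.
C6: derived state 'yes' in A only — an autapomorphy, so it tells us nothing about relationships among taxa.
Most parsimonious ingroup topology: (((T,Y),A),X).
Y and T form a cherry on this tree, so they are sister taxa.

T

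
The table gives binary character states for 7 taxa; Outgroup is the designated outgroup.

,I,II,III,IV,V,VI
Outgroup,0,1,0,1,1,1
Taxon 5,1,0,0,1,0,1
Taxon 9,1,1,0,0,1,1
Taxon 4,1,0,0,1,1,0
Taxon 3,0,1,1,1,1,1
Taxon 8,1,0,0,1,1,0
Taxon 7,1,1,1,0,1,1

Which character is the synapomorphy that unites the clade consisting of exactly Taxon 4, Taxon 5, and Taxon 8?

Character polarity is set by the outgroup: the derived state is whichever differs from the outgroup's state, so for II, IV, V, VI the derived state is '0', and for the remaining characters it is '1'.
I (derived state '1') is shared by Taxon 4, Taxon 5, Taxon 7, Taxon 8, and Taxon 9 — a synapomorphy uniting that clade.
Only Taxon 4, Taxon 5, and Taxon 8 show the derived state '0' for II, supporting them as a clade.
III groups Taxon 3 and Taxon 7, which is incompatible with the clades supported by the remaining characters; treating it as convergent (homoplasy) costs fewer steps than any alternative tree.
Only Taxon 7 and Taxon 9 show the derived state '0' for IV, supporting them as a clade.
V: derived state '0' in Taxon 5 only — an autapomorphy, so it tells us nothing about relationships among taxa.
Only Taxon 4 and Taxon 8 show the derived state '0' for VI, supporting them as a clade.
Most parsimonious ingroup topology: (((Taxon 5,(Taxon 4,Taxon 8)),(Taxon 9,Taxon 7)),Taxon 3).
The clade {Taxon 4, Taxon 5, Taxon 8} is supported by II: its derived state '0' occurs in exactly those taxa and in no other taxon (including the outgroup).

II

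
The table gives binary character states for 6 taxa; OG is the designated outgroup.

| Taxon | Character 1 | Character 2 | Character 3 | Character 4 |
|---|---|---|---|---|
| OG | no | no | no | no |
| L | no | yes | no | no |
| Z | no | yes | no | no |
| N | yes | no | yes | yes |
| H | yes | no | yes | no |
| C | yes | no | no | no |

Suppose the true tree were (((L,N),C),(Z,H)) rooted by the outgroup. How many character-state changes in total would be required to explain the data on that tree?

8

Map each character onto (((L,N),C),(Z,H)) (rooted by OG) and count the minimum state changes it requires (Fitch parsimony):
Character 1: 3; Character 2: 2; Character 3: 2; Character 4: 1.
Total tree length = 8.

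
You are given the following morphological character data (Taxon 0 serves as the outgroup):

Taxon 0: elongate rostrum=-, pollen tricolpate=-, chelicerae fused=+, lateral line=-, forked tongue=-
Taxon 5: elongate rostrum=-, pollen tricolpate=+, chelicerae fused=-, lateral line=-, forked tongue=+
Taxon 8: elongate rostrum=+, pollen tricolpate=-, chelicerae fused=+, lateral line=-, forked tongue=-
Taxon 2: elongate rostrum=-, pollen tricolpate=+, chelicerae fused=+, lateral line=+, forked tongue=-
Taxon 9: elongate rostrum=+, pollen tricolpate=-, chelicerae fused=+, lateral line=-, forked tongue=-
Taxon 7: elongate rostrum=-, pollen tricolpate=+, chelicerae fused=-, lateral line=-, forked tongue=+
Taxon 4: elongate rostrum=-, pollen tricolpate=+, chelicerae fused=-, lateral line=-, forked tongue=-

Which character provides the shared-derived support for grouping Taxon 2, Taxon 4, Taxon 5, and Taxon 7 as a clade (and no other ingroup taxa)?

Character polarity is set by the outgroup: the derived state is whichever differs from the outgroup's state, so for chelicerae fused the derived state is '-', and for the remaining characters it is '+'.
elongate rostrum (derived state '+') is shared by Taxon 8 and Taxon 9 — a synapomorphy uniting that clade.
pollen tricolpate: derived state '+' in Taxon 2, Taxon 4, Taxon 5, and Taxon 7 only — synapomorphy for {Taxon 2, Taxon 4, Taxon 5, Taxon 7}.
Only Taxon 4, Taxon 5, and Taxon 7 show the derived state '-' for chelicerae fused, supporting them as a clade.
lateral line (derived state '+') is unique to Taxon 2 (autapomorphy; uninformative for grouping).
forked tongue (derived state '+') is shared by Taxon 5 and Taxon 7 — a synapomorphy uniting that clade.
Most parsimonious ingroup topology: ((((Taxon 5,Taxon 7),Taxon 4),Taxon 2),(Taxon 8,Taxon 9)).
The clade {Taxon 2, Taxon 4, Taxon 5, Taxon 7} is supported by pollen tricolpate: its derived state '+' occurs in exactly those taxa and in no other taxon (including the outgroup).

pollen tricolpate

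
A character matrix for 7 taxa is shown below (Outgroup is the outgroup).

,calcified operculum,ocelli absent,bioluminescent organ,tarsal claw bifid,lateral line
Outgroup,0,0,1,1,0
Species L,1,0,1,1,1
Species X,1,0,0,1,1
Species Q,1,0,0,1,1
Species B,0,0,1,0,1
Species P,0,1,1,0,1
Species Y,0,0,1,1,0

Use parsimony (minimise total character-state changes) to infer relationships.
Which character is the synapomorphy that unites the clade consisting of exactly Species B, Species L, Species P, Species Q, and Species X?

Character polarity is set by the outgroup: the derived state is whichever differs from the outgroup's state, so for bioluminescent organ, tarsal claw bifid the derived state is '0', and for the remaining characters it is '1'.
calcified operculum (derived state '1') is shared by Species L, Species Q, and Species X — a synapomorphy uniting that clade.
ocelli absent (derived state '1') is unique to Species P (autapomorphy; uninformative for grouping).
Only Species Q and Species X show the derived state '0' for bioluminescent organ, supporting them as a clade.
Only Species B and Species P show the derived state '0' for tarsal claw bifid, supporting them as a clade.
lateral line (derived state '1') is shared by Species B, Species L, Species P, Species Q, and Species X — a synapomorphy uniting that clade.
Most parsimonious ingroup topology: (((Species L,(Species X,Species Q)),(Species B,Species P)),Species Y).
The clade {Species B, Species L, Species P, Species Q, Species X} is supported by lateral line: its derived state '1' occurs in exactly those taxa and in no other taxon (including the outgroup).

lateral line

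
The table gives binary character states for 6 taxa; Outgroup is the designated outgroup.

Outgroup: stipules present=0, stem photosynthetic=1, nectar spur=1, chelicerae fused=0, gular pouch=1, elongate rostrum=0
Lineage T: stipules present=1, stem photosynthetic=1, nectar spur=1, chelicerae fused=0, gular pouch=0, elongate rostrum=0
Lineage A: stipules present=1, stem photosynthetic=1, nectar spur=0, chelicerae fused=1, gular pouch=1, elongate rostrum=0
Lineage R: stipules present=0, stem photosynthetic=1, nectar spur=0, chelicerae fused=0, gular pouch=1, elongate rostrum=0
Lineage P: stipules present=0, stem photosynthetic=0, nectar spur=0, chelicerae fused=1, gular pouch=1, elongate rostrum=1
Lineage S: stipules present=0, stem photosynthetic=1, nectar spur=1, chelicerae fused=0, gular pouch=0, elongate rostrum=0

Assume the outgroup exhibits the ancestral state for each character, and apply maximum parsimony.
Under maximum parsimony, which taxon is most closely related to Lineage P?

Character polarity is set by the outgroup: the derived state is whichever differs from the outgroup's state, so for stem photosynthetic, nectar spur, gular pouch the derived state is '0', and for the remaining characters it is '1'.
stipules present groups Lineage A and Lineage T, which is incompatible with the clades supported by the remaining characters; treating it as convergent (homoplasy) costs fewer steps than any alternative tree.
stem photosynthetic: derived state '0' in Lineage P only — an autapomorphy, so it tells us nothing about relationships among taxa.
nectar spur: derived state '0' in Lineage A, Lineage P, and Lineage R only — synapomorphy for {Lineage A, Lineage P, Lineage R}.
Only Lineage A and Lineage P show the derived state '1' for chelicerae fused, supporting them as a clade.
gular pouch (derived state '0') is shared by Lineage S and Lineage T — a synapomorphy uniting that clade.
elongate rostrum (derived state '1') is unique to Lineage P (autapomorphy; uninformative for grouping).
Most parsimonious ingroup topology: ((Lineage T,Lineage S),((Lineage A,Lineage P),Lineage R)).
Lineage P and Lineage A form a cherry on this tree, so they are sister taxa.

Lineage A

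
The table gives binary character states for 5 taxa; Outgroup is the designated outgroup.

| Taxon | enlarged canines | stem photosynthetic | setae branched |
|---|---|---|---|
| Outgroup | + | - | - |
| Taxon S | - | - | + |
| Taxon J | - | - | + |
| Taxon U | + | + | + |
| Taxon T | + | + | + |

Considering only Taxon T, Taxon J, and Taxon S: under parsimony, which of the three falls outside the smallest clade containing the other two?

Character polarity is set by the outgroup: the derived state is whichever differs from the outgroup's state, so for enlarged canines the derived state is '-', and for the remaining characters it is '+'.
enlarged canines: derived state '-' in Taxon J and Taxon S only — synapomorphy for {Taxon J, Taxon S}.
stem photosynthetic: derived state '+' in Taxon T and Taxon U only — synapomorphy for {Taxon T, Taxon U}.
All ingroup taxa share the derived state '+' for setae branched; it defines the ingroup but does not resolve relationships within it.
Most parsimonious ingroup topology: ((Taxon S,Taxon J),(Taxon U,Taxon T)).
Taxon J and Taxon S share a more recent common ancestor with each other than either does with Taxon T, so Taxon T is the least closely related of the three.

Taxon T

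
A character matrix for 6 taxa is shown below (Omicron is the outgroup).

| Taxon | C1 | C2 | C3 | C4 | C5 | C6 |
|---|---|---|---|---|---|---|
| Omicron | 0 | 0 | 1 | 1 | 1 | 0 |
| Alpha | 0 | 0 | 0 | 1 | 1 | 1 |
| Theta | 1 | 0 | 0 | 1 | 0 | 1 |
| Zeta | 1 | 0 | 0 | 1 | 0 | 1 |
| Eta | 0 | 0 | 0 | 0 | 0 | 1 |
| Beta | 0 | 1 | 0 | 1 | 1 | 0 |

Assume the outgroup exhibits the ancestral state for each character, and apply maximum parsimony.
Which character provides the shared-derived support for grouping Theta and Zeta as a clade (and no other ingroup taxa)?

Character polarity is set by the outgroup: the derived state is whichever differs from the outgroup's state, so for C3, C4, C5 the derived state is '0', and for the remaining characters it is '1'.
C1 (derived state '1') is shared by Theta and Zeta — a synapomorphy uniting that clade.
C2: derived state '1' in Beta only — an autapomorphy, so it tells us nothing about relationships among taxa.
C3 (derived state '0') is shared by all ingroup taxa — unites the whole ingroup.
C4: derived state '0' in Eta only — an autapomorphy, so it tells us nothing about relationships among taxa.
C5 (derived state '0') is shared by Eta, Theta, and Zeta — a synapomorphy uniting that clade.
C6: derived state '1' in Alpha, Eta, Theta, and Zeta only — synapomorphy for {Alpha, Eta, Theta, Zeta}.
Most parsimonious ingroup topology: ((Alpha,((Theta,Zeta),Eta)),Beta).
The clade {Theta, Zeta} is supported by C1: its derived state '1' occurs in exactly those taxa and in no other taxon (including the outgroup).

C1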